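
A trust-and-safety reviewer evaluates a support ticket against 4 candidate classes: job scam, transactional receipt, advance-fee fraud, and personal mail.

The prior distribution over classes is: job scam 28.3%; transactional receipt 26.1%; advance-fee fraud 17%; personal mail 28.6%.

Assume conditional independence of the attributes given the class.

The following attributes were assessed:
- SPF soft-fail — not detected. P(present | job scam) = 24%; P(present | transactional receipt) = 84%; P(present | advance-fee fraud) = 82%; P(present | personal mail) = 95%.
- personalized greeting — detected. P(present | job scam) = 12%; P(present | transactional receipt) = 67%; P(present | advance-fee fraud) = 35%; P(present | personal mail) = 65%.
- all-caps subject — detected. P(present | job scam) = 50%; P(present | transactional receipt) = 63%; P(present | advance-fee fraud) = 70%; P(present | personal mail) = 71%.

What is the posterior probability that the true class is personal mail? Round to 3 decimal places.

By Bayes' rule with conditional independence, the unnormalized weight for each hypothesis is prior × ∏ likelihoods (using 1 − P(present | H) for each absent attribute):
  job scam: 0.283 × (1 − 0.24) × 0.12 × 0.50 = 0.012905
  transactional receipt: 0.261 × (1 − 0.84) × 0.67 × 0.63 = 0.017627
  advance-fee fraud: 0.170 × (1 − 0.82) × 0.35 × 0.70 = 0.007497
  personal mail: 0.286 × (1 − 0.95) × 0.65 × 0.71 = 0.0065995
Normalizing constant Z = 0.012905 + 0.017627 + 0.007497 + 0.0065995 = 0.044628.
P(personal mail | evidence) = 0.0065995 / 0.044628 ≈ 0.148.

0.148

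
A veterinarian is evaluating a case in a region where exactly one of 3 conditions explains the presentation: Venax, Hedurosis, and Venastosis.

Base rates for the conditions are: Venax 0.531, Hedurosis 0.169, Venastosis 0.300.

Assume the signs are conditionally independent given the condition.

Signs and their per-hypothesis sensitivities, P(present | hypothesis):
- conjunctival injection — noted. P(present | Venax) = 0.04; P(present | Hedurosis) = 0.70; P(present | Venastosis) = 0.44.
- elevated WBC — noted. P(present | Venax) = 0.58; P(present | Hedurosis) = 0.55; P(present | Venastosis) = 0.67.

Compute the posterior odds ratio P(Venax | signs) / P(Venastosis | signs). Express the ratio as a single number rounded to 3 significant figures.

The normalizing constant cancels in an odds ratio, so compute prior × likelihood for the two hypotheses only:
  Venax: 0.531 × 0.04 × 0.58 = 0.012319
  Venastosis: 0.300 × 0.44 × 0.67 = 0.08844
Posterior odds = 0.012319 / 0.08844 ≈ 0.139.

0.139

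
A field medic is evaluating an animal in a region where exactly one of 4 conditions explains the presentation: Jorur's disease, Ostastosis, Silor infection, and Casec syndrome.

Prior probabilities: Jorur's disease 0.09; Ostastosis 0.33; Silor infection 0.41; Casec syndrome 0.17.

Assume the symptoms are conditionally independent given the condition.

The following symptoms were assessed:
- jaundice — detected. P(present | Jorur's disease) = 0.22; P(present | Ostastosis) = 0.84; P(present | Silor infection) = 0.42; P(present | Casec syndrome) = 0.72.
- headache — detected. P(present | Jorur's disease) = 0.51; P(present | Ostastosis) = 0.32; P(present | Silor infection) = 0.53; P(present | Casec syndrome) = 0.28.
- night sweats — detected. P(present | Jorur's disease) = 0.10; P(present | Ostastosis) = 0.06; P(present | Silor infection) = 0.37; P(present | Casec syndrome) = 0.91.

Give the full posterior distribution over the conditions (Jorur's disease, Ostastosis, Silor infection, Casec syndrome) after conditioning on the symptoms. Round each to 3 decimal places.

0.014, 0.075, 0.474, 0.437

By Bayes' rule with conditional independence, the unnormalized weight for each hypothesis is prior × ∏ likelihoods:
  Jorur's disease: 0.09 × 0.22 × 0.51 × 0.10 = 0.0010098
  Ostastosis: 0.33 × 0.84 × 0.32 × 0.06 = 0.0053222
  Silor infection: 0.41 × 0.42 × 0.53 × 0.37 = 0.033768
  Casec syndrome: 0.17 × 0.72 × 0.28 × 0.91 = 0.031188
The unnormalized weights sum to 0.071288.
P(Jorur's disease | evidence) = 0.0010098 / 0.071288 ≈ 0.014
P(Ostastosis | evidence) = 0.0053222 / 0.071288 ≈ 0.075
P(Silor infection | evidence) = 0.033768 / 0.071288 ≈ 0.474
P(Casec syndrome | evidence) = 0.031188 / 0.071288 ≈ 0.437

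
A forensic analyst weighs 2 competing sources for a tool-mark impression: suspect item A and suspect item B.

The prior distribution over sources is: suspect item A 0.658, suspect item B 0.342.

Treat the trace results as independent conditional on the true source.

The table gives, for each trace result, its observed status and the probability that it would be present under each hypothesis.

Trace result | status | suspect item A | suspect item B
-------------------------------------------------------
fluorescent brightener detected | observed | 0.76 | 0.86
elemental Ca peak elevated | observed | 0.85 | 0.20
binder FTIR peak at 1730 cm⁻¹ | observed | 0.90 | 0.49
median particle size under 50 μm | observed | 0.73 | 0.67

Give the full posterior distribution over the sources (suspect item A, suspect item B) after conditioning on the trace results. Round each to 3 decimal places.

For each hypothesis, the unnormalized posterior weight is prior × product of the trace result likelihoods:
  suspect item A: 0.658 × 0.76 × 0.85 × 0.90 × 0.73 = 0.27927
  suspect item B: 0.342 × 0.86 × 0.20 × 0.49 × 0.67 = 0.019312
Normalizing constant Z = 0.27927 + 0.019312 = 0.29858.
P(suspect item A | evidence) = 0.27927 / 0.29858 ≈ 0.935
P(suspect item B | evidence) = 0.019312 / 0.29858 ≈ 0.065

0.935, 0.065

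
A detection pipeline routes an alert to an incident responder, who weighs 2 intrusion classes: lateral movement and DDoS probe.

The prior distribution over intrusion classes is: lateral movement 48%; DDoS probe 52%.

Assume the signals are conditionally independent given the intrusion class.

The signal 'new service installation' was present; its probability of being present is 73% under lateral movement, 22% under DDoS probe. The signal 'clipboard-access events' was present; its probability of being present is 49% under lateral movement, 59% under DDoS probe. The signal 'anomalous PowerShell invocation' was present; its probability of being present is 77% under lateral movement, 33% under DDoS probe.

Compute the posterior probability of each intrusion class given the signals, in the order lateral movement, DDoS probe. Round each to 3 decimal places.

0.856, 0.144

Multiply each prior by the joint likelihood of the signal pattern:
  lateral movement: 0.48 × 0.73 × 0.49 × 0.77 = 0.13221
  DDoS probe: 0.52 × 0.22 × 0.59 × 0.33 = 0.022274
Normalizing constant Z = 0.13221 + 0.022274 = 0.15448.
P(lateral movement | evidence) = 0.13221 / 0.15448 ≈ 0.856
P(DDoS probe | evidence) = 0.022274 / 0.15448 ≈ 0.144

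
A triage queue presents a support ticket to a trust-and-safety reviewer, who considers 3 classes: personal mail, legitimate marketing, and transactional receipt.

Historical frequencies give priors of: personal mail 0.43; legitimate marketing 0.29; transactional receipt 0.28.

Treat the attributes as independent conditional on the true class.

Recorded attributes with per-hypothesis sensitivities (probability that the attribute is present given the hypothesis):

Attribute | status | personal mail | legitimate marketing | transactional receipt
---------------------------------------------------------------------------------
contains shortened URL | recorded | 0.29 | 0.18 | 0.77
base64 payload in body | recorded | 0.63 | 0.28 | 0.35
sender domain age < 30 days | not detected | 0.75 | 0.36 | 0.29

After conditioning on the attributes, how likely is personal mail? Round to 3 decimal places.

0.238

Multiply each prior by the joint likelihood of the attribute pattern (using 1 − P(present | H) for each absent attribute):
  personal mail: 0.43 × 0.29 × 0.63 × (1 − 0.75) = 0.01964
  legitimate marketing: 0.29 × 0.18 × 0.28 × (1 − 0.36) = 0.0093542
  transactional receipt: 0.28 × 0.77 × 0.35 × (1 − 0.29) = 0.053577
The unnormalized weights sum to 0.082571.
P(personal mail | evidence) = 0.01964 / 0.082571 ≈ 0.238.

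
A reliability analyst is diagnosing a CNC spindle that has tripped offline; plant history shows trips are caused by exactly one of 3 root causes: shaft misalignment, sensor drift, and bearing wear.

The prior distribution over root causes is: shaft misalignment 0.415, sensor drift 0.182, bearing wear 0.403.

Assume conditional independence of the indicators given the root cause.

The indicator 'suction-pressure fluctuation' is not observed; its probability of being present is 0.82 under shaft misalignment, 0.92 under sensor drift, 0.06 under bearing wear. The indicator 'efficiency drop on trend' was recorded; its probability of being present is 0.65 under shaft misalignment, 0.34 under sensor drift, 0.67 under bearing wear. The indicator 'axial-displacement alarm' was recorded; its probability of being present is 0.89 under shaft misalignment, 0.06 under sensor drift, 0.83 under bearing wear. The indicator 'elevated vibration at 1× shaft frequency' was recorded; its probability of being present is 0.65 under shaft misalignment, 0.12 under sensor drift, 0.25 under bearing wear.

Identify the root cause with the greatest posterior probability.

For each hypothesis, the unnormalized posterior weight is prior × product of the indicator likelihoods (using 1 − P(present | H) for each absent indicator):
  shaft misalignment: 0.415 × (1 − 0.82) × 0.65 × 0.89 × 0.65 = 0.028089
  sensor drift: 0.182 × (1 − 0.92) × 0.34 × 0.06 × 0.12 = 3.5643e-05
  bearing wear: 0.403 × (1 − 0.06) × 0.67 × 0.83 × 0.25 = 0.052665
Marginal likelihood of the evidence = 0.08079.
P(shaft misalignment | evidence) ≈ 0.028089 / 0.08079 ≈ 0.348
P(sensor drift | evidence) ≈ 3.5643e-05 / 0.08079 ≈ 0.000
P(bearing wear | evidence) ≈ 0.052665 / 0.08079 ≈ 0.652
The largest is 0.652, so bearing wear is most probable.

bearing wear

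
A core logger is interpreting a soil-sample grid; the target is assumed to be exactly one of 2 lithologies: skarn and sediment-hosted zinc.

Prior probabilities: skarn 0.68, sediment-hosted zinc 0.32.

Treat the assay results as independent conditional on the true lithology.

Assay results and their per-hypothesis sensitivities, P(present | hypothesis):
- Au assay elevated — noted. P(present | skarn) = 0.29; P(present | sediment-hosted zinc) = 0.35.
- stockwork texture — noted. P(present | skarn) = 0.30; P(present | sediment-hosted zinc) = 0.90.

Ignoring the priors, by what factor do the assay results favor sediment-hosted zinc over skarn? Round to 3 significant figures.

The Bayes factor is the ratio of the joint likelihoods of the assay result pattern under the two hypotheses.
  sediment-hosted zinc: 0.35 × 0.90 = 0.315
  skarn: 0.29 × 0.30 = 0.087
Bayes factor = 0.315 / 0.087 ≈ 3.62

3.62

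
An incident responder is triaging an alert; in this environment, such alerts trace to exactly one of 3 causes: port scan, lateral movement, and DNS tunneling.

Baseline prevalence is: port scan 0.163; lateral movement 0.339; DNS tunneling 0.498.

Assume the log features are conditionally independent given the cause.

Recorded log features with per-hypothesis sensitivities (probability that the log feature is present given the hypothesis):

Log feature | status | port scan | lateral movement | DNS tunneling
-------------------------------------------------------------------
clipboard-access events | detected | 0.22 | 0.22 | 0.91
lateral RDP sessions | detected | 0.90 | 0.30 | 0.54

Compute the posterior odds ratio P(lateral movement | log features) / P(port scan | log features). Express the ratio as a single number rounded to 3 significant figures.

The normalizing constant cancels in an odds ratio, so compute prior × likelihood for the two hypotheses only:
  lateral movement: 0.339 × 0.22 × 0.30 = 0.022374
  port scan: 0.163 × 0.22 × 0.90 = 0.032274
Posterior odds = 0.022374 / 0.032274 ≈ 0.693.

0.693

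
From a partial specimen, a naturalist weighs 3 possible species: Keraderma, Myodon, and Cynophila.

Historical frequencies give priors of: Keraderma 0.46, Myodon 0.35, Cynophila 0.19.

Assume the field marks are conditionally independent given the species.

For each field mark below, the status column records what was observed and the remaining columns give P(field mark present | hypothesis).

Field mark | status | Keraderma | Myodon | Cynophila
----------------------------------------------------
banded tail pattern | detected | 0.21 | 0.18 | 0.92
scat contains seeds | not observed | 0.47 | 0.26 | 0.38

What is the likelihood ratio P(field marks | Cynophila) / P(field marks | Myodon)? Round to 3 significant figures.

The Bayes factor is the ratio of the joint likelihoods of the field mark pattern under the two hypotheses (using 1 − P(present | H) for each absent field mark).
  Cynophila: 0.92 × (1 − 0.38) = 0.5704
  Myodon: 0.18 × (1 − 0.26) = 0.1332
Bayes factor = 0.5704 / 0.1332 ≈ 4.28

4.28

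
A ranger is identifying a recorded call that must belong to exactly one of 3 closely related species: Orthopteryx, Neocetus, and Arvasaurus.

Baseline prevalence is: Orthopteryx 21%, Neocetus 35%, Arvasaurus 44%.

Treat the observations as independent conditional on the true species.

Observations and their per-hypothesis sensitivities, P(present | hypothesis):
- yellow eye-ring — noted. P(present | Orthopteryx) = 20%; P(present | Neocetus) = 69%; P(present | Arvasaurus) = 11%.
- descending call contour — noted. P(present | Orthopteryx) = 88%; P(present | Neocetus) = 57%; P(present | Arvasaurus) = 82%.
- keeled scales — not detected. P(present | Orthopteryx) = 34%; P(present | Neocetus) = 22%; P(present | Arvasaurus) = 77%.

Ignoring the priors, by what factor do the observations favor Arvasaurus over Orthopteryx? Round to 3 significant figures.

0.179

Take the product of per-observation likelihoods under each hypothesis (using 1 − P(present | H) for each absent observation), then divide.
  Arvasaurus: 0.11 × 0.82 × (1 − 0.77) = 0.020746
  Orthopteryx: 0.20 × 0.88 × (1 − 0.34) = 0.11616
Bayes factor = 0.020746 / 0.11616 ≈ 0.179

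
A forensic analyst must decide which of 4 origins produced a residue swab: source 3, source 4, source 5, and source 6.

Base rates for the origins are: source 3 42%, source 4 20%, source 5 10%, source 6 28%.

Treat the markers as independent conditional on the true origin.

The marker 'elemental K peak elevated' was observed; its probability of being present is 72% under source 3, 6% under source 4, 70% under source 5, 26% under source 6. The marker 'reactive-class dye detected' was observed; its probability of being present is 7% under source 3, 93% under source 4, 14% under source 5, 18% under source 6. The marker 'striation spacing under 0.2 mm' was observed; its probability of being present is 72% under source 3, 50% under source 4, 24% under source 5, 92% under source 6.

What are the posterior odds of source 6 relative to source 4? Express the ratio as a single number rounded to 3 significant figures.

2.16

Unnormalized posterior weight (prior times the marker likelihoods) for each of the two hypotheses:
  source 6: 0.28 × 0.26 × 0.18 × 0.92 = 0.012056
  source 4: 0.20 × 0.06 × 0.93 × 0.50 = 0.00558
Odds(source 6 : source 4) = 0.012056 / 0.00558 ≈ 2.16.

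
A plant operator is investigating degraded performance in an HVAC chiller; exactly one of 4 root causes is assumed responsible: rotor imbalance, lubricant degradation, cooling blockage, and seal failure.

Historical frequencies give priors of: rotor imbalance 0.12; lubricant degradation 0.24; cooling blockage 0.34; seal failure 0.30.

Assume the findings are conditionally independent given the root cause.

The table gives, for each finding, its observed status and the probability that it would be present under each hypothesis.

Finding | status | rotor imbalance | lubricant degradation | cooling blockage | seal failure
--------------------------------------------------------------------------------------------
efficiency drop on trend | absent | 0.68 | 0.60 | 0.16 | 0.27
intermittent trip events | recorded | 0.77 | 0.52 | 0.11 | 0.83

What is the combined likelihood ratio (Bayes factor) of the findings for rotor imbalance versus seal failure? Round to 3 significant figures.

0.407

The Bayes factor is the ratio of the joint likelihoods of the evidence pattern under the two hypotheses (using 1 − P(present | H) for each absent finding).
  rotor imbalance: (1 − 0.68) × 0.77 = 0.2464
  seal failure: (1 − 0.27) × 0.83 = 0.6059
Bayes factor = 0.2464 / 0.6059 ≈ 0.407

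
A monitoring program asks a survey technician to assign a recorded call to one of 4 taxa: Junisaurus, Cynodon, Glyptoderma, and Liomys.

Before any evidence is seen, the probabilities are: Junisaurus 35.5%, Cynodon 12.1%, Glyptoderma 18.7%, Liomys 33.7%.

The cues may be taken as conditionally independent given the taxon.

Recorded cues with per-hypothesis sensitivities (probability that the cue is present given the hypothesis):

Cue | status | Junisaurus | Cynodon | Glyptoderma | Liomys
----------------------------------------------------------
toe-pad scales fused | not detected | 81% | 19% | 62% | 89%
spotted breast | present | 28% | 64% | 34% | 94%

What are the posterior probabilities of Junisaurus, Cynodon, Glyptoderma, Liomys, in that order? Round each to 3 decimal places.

0.134, 0.446, 0.172, 0.248

Multiply each prior by the joint likelihood of the cue pattern (using 1 − P(present | H) for each absent cue):
  Junisaurus: 0.355 × (1 − 0.81) × 0.28 = 0.018886
  Cynodon: 0.121 × (1 − 0.19) × 0.64 = 0.062726
  Glyptoderma: 0.187 × (1 − 0.62) × 0.34 = 0.02416
  Liomys: 0.337 × (1 − 0.89) × 0.94 = 0.034846
Normalizing constant Z = 0.018886 + 0.062726 + 0.02416 + 0.034846 = 0.14062.
P(Junisaurus | evidence) = 0.018886 / 0.14062 ≈ 0.134
P(Cynodon | evidence) = 0.062726 / 0.14062 ≈ 0.446
P(Glyptoderma | evidence) = 0.02416 / 0.14062 ≈ 0.172
P(Liomys | evidence) = 0.034846 / 0.14062 ≈ 0.248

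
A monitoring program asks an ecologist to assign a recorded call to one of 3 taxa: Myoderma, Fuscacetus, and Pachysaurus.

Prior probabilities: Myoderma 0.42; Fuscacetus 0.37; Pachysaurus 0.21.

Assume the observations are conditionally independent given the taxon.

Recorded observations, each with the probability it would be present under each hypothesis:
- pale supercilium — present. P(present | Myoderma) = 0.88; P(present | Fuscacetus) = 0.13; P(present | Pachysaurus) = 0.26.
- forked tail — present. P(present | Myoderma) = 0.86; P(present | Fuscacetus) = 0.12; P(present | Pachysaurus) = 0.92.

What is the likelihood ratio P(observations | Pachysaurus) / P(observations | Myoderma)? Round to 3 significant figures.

Take the product of per-observation likelihoods under each hypothesis, then divide.
  Pachysaurus: 0.26 × 0.92 = 0.2392
  Myoderma: 0.88 × 0.86 = 0.7568
Bayes factor = 0.2392 / 0.7568 ≈ 0.316

0.316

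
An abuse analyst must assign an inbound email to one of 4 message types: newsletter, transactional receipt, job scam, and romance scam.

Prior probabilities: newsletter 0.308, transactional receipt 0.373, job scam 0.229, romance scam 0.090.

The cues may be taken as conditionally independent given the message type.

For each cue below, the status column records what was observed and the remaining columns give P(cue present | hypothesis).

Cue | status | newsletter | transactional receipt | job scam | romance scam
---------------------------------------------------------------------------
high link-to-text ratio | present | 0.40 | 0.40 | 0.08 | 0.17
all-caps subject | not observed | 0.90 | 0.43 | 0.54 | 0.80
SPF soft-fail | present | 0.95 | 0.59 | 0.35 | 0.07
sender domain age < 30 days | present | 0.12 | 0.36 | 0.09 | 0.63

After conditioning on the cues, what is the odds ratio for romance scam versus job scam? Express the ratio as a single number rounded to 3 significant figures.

0.508

Posterior odds equal prior odds times the likelihood ratio; only the two competing hypotheses matter (using 1 − P(present | H) for each absent cue).
  romance scam: 0.090 × 0.17 × (1 − 0.80) × 0.07 × 0.63 = 0.00013495
  job scam: 0.229 × 0.08 × (1 − 0.54) × 0.35 × 0.09 = 0.00026546
Posterior odds = 0.00013495 / 0.00026546 ≈ 0.508.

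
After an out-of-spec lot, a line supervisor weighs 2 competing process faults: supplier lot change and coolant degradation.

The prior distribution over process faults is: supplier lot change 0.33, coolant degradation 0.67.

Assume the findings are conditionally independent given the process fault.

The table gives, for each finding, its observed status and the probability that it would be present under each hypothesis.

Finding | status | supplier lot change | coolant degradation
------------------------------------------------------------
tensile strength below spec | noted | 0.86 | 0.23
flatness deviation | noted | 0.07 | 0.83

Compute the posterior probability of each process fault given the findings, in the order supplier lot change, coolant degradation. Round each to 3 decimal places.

For each hypothesis, the unnormalized posterior weight is prior × product of the finding likelihoods:
  supplier lot change: 0.33 × 0.86 × 0.07 = 0.019866
  coolant degradation: 0.67 × 0.23 × 0.83 = 0.1279
Marginal likelihood of the evidence = 0.14777.
P(supplier lot change | evidence) = 0.019866 / 0.14777 ≈ 0.134
P(coolant degradation | evidence) = 0.1279 / 0.14777 ≈ 0.866

0.134, 0.866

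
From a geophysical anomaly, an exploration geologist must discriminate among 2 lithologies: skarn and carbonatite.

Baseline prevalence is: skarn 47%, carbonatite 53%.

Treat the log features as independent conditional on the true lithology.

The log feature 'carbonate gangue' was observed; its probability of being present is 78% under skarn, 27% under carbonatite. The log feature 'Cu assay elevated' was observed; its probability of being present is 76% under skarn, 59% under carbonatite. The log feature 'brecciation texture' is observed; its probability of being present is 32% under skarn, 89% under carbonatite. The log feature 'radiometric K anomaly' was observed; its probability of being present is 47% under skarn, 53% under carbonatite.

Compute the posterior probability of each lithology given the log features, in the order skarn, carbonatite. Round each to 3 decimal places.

For each hypothesis, the unnormalized posterior weight is prior × product of the log feature likelihoods:
  skarn: 0.47 × 0.78 × 0.76 × 0.32 × 0.47 = 0.041904
  carbonatite: 0.53 × 0.27 × 0.59 × 0.89 × 0.53 = 0.039825
Marginal likelihood of the evidence = 0.081729.
P(skarn | evidence) = 0.041904 / 0.081729 ≈ 0.513
P(carbonatite | evidence) = 0.039825 / 0.081729 ≈ 0.487

0.513, 0.487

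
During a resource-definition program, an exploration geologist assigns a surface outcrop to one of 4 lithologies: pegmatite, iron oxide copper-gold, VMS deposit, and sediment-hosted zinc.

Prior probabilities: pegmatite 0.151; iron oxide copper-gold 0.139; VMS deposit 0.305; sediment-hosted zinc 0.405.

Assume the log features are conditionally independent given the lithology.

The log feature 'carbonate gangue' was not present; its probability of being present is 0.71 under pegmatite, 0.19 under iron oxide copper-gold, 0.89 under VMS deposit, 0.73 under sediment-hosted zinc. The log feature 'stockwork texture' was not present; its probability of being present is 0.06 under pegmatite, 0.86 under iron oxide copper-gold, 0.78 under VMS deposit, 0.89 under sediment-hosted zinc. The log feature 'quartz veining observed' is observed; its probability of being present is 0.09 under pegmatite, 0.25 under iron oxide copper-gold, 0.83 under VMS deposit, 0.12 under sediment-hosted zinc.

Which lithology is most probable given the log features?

Multiply each prior by the joint likelihood of the log feature pattern (using 1 − P(present | H) for each absent log feature):
  pegmatite: 0.151 × (1 − 0.71) × (1 − 0.06) × 0.09 = 0.0037046
  iron oxide copper-gold: 0.139 × (1 − 0.19) × (1 − 0.86) × 0.25 = 0.0039407
  VMS deposit: 0.305 × (1 − 0.89) × (1 − 0.78) × 0.83 = 0.0061262
  sediment-hosted zinc: 0.405 × (1 − 0.73) × (1 − 0.89) × 0.12 = 0.0014434
The unnormalized weights sum to 0.015215.
P(pegmatite | evidence) ≈ 0.0037046 / 0.015215 ≈ 0.243
P(iron oxide copper-gold | evidence) ≈ 0.0039407 / 0.015215 ≈ 0.259
P(VMS deposit | evidence) ≈ 0.0061262 / 0.015215 ≈ 0.403
P(sediment-hosted zinc | evidence) ≈ 0.0014434 / 0.015215 ≈ 0.095
The largest is 0.403, so VMS deposit is most probable.

VMS deposit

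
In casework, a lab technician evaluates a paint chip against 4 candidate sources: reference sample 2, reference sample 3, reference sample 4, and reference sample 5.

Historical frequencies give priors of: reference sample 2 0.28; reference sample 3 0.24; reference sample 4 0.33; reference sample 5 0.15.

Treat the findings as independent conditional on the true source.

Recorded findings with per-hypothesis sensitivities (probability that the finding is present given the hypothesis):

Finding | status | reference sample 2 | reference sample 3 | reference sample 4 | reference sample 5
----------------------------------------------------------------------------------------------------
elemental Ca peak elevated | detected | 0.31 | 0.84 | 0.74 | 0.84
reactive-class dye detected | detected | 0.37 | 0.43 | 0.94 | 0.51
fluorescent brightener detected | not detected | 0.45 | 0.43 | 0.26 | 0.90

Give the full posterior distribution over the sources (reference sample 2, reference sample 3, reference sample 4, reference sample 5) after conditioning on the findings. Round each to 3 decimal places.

0.073, 0.203, 0.698, 0.026

Multiply each prior by the joint likelihood of the evidence pattern (using 1 − P(present | H) for each absent finding):
  reference sample 2: 0.28 × 0.31 × 0.37 × (1 − 0.45) = 0.017664
  reference sample 3: 0.24 × 0.84 × 0.43 × (1 − 0.43) = 0.049412
  reference sample 4: 0.33 × 0.74 × 0.94 × (1 − 0.26) = 0.16987
  reference sample 5: 0.15 × 0.84 × 0.51 × (1 − 0.90) = 0.006426
The unnormalized weights sum to 0.24337.
P(reference sample 2 | evidence) = 0.017664 / 0.24337 ≈ 0.073
P(reference sample 3 | evidence) = 0.049412 / 0.24337 ≈ 0.203
P(reference sample 4 | evidence) = 0.16987 / 0.24337 ≈ 0.698
P(reference sample 5 | evidence) = 0.006426 / 0.24337 ≈ 0.026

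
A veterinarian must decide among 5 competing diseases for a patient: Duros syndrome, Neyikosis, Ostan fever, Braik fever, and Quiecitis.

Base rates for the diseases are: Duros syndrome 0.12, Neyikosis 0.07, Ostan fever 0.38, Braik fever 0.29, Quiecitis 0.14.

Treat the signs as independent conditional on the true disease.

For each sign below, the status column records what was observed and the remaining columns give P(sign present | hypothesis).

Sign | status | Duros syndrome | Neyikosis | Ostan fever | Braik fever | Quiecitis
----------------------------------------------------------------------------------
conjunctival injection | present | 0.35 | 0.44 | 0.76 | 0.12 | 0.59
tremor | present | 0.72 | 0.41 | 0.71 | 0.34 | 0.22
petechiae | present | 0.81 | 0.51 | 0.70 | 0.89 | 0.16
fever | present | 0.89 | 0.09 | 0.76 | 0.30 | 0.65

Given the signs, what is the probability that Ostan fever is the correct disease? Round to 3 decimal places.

For each hypothesis, the unnormalized posterior weight is prior × product of the sign likelihoods:
  Duros syndrome: 0.12 × 0.35 × 0.72 × 0.81 × 0.89 = 0.0218
  Neyikosis: 0.07 × 0.44 × 0.41 × 0.51 × 0.09 = 0.00057963
  Ostan fever: 0.38 × 0.76 × 0.71 × 0.70 × 0.76 = 0.10909
  Braik fever: 0.29 × 0.12 × 0.34 × 0.89 × 0.30 = 0.0031591
  Quiecitis: 0.14 × 0.59 × 0.22 × 0.16 × 0.65 = 0.0018899
Normalizing constant Z = 0.0218 + 0.00057963 + 0.10909 + 0.0031591 + 0.0018899 = 0.13651.
P(Ostan fever | evidence) = 0.10909 / 0.13651 ≈ 0.799.

0.799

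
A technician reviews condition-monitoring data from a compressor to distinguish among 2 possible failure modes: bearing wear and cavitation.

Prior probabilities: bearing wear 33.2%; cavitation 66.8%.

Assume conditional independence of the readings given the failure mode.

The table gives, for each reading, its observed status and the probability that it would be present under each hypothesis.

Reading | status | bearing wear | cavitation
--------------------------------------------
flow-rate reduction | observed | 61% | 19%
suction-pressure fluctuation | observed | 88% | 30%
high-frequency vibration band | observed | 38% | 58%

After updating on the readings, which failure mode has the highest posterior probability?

bearing wear

Multiply each prior by the joint likelihood of the reading pattern:
  bearing wear: 0.332 × 0.61 × 0.88 × 0.38 = 0.067723
  cavitation: 0.668 × 0.19 × 0.30 × 0.58 = 0.022084
The unnormalized weights sum to 0.089807.
P(bearing wear | evidence) ≈ 0.067723 / 0.089807 ≈ 0.754
P(cavitation | evidence) ≈ 0.022084 / 0.089807 ≈ 0.246
The largest is 0.754, so bearing wear is most probable.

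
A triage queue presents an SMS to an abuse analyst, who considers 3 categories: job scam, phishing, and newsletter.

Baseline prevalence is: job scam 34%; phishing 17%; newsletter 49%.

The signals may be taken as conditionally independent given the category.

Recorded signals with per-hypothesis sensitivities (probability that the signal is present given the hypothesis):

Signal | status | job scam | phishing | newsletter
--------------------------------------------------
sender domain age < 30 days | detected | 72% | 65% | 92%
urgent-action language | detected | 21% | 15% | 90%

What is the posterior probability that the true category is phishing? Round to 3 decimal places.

0.035

By Bayes' rule with conditional independence, the unnormalized weight for each hypothesis is prior × ∏ likelihoods:
  job scam: 0.34 × 0.72 × 0.21 = 0.051408
  phishing: 0.17 × 0.65 × 0.15 = 0.016575
  newsletter: 0.49 × 0.92 × 0.90 = 0.40572
Marginal likelihood of the evidence = 0.4737.
P(phishing | evidence) = 0.016575 / 0.4737 ≈ 0.035.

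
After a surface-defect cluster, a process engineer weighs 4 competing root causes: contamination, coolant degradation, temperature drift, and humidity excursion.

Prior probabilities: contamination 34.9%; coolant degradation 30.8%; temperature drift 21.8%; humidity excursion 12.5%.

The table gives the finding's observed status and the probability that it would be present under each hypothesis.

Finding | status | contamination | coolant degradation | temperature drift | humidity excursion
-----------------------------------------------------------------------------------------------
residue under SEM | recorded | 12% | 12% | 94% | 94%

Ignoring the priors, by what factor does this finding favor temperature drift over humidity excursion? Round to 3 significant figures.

1.00

Likelihood of this finding under each hypothesis:
  temperature drift: 0.94
  humidity excursion: 0.94
Bayes factor = 0.94 / 0.94 ≈ 1.00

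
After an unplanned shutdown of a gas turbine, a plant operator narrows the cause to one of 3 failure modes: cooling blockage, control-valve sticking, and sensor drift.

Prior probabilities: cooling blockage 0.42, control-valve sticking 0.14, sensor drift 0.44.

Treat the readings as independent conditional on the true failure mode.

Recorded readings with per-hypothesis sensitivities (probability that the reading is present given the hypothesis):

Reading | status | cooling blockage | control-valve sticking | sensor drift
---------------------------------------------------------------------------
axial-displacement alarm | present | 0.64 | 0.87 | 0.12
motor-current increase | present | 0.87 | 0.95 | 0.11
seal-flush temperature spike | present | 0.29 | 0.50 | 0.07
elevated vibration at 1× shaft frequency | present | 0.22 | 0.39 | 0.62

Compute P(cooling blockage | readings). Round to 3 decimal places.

0.395

By Bayes' rule with conditional independence, the unnormalized weight for each hypothesis is prior × ∏ likelihoods:
  cooling blockage: 0.42 × 0.64 × 0.87 × 0.29 × 0.22 = 0.01492
  control-valve sticking: 0.14 × 0.87 × 0.95 × 0.50 × 0.39 = 0.022563
  sensor drift: 0.44 × 0.12 × 0.11 × 0.07 × 0.62 = 0.00025207
Normalizing constant Z = 0.01492 + 0.022563 + 0.00025207 = 0.037736.
P(cooling blockage | evidence) = 0.01492 / 0.037736 ≈ 0.395.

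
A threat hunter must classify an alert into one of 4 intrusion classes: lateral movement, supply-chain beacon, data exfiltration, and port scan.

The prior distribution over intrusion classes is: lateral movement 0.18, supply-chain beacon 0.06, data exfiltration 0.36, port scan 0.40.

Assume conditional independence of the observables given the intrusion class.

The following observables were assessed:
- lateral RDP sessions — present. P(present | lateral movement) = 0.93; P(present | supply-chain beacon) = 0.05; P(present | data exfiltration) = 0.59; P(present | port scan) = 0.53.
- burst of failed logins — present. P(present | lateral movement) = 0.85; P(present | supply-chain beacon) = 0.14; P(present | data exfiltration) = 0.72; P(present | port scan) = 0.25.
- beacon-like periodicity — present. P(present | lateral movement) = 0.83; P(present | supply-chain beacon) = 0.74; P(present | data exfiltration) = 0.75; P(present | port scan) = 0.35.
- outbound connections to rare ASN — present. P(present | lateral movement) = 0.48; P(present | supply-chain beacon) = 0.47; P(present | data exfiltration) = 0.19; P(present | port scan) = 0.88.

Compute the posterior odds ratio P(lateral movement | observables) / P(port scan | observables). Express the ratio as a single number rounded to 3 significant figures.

3.47

The normalizing constant cancels in an odds ratio, so compute prior × likelihood for the two hypotheses only:
  lateral movement: 0.18 × 0.93 × 0.85 × 0.83 × 0.48 = 0.056688
  port scan: 0.40 × 0.53 × 0.25 × 0.35 × 0.88 = 0.016324
Odds(lateral movement : port scan) = 0.056688 / 0.016324 ≈ 3.47.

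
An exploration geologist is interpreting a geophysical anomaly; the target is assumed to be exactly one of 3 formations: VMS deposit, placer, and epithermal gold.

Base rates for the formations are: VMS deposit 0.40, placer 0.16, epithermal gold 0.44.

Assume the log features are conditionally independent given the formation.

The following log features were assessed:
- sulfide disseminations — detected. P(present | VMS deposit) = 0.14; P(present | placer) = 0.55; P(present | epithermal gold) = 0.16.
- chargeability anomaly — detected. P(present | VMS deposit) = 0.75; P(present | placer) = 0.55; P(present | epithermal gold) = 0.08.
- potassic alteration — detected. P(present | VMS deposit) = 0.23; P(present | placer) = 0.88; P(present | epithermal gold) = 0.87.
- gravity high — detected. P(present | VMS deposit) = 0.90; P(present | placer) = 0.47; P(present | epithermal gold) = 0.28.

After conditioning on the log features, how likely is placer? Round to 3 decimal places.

By Bayes' rule with conditional independence, the unnormalized weight for each hypothesis is prior × ∏ likelihoods:
  VMS deposit: 0.40 × 0.14 × 0.75 × 0.23 × 0.90 = 0.008694
  placer: 0.16 × 0.55 × 0.55 × 0.88 × 0.47 = 0.020018
  epithermal gold: 0.44 × 0.16 × 0.08 × 0.87 × 0.28 = 0.001372
The unnormalized weights sum to 0.030084.
P(placer | evidence) = 0.020018 / 0.030084 ≈ 0.665.

0.665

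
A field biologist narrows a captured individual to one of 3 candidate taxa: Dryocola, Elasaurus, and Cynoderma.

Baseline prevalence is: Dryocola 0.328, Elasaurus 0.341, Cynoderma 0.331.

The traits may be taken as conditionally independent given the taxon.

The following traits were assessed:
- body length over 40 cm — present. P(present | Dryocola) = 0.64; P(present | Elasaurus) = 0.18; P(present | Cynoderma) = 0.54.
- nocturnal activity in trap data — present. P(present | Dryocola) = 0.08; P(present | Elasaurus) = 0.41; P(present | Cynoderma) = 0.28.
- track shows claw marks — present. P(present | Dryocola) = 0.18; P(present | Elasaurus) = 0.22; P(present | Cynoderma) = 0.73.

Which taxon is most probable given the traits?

Cynoderma

Multiply each prior by the joint likelihood of the trait pattern:
  Dryocola: 0.328 × 0.64 × 0.08 × 0.18 = 0.0030228
  Elasaurus: 0.341 × 0.18 × 0.41 × 0.22 = 0.0055365
  Cynoderma: 0.331 × 0.54 × 0.28 × 0.73 = 0.036534
Normalizing constant Z = 0.0030228 + 0.0055365 + 0.036534 = 0.045094.
P(Dryocola | evidence) ≈ 0.0030228 / 0.045094 ≈ 0.067
P(Elasaurus | evidence) ≈ 0.0055365 / 0.045094 ≈ 0.123
P(Cynoderma | evidence) ≈ 0.036534 / 0.045094 ≈ 0.810
The largest is 0.810, so Cynoderma is most probable.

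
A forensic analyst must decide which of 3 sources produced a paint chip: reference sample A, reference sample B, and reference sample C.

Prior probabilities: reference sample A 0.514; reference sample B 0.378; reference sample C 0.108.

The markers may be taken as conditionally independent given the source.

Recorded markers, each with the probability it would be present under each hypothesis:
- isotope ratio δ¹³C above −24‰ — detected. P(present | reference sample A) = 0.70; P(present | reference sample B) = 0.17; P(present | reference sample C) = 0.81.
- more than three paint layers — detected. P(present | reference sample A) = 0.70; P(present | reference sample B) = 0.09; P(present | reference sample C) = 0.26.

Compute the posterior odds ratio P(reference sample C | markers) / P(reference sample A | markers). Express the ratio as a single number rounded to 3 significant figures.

0.0903

The normalizing constant cancels in an odds ratio, so compute prior × likelihood for the two hypotheses only:
  reference sample C: 0.108 × 0.81 × 0.26 = 0.022745
  reference sample A: 0.514 × 0.70 × 0.70 = 0.25186
Posterior odds = 0.022745 / 0.25186 ≈ 0.0903.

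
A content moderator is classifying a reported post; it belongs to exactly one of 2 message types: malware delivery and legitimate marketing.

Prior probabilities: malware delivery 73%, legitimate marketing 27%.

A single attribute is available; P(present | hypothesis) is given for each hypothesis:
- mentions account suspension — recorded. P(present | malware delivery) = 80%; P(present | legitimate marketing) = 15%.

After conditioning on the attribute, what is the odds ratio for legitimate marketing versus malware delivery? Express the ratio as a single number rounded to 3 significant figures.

0.0693

Posterior odds equal prior odds times the likelihood ratio; only the two competing hypotheses matter.
  legitimate marketing: 0.27 × 0.15 = 0.0405
  malware delivery: 0.73 × 0.80 = 0.584
Odds(legitimate marketing : malware delivery) = 0.0405 / 0.584 ≈ 0.0693.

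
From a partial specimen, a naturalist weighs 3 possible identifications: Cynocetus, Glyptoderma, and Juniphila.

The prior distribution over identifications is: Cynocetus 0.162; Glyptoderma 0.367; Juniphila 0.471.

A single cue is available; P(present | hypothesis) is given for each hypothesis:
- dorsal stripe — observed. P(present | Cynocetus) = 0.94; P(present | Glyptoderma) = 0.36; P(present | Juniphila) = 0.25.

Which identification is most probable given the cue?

By Bayes' rule, the unnormalized weight for each hypothesis is prior × likelihood:
  Cynocetus: 0.162 × 0.94 = 0.15228
  Glyptoderma: 0.367 × 0.36 = 0.13212
  Juniphila: 0.471 × 0.25 = 0.11775
Normalizing constant Z = 0.15228 + 0.13212 + 0.11775 = 0.40215.
P(Cynocetus | evidence) ≈ 0.15228 / 0.40215 ≈ 0.379
P(Glyptoderma | evidence) ≈ 0.13212 / 0.40215 ≈ 0.329
P(Juniphila | evidence) ≈ 0.11775 / 0.40215 ≈ 0.293
The largest is 0.379, so Cynocetus is most probable.

Cynocetus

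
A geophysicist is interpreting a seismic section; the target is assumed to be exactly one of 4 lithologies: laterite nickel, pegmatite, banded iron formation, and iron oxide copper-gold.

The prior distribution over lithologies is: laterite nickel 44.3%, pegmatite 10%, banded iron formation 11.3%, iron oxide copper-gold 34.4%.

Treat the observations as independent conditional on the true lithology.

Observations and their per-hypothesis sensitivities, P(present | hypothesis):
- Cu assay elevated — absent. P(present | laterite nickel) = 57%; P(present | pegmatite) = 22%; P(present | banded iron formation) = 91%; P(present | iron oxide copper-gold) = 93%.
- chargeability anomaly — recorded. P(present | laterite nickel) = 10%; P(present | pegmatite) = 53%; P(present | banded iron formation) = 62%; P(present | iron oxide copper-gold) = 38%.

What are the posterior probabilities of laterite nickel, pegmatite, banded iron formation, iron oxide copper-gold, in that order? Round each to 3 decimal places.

0.251, 0.545, 0.083, 0.121

Multiply each prior by the joint likelihood of the evidence pattern (using 1 − P(present | H) for each absent observation):
  laterite nickel: 0.443 × (1 − 0.57) × 0.10 = 0.019049
  pegmatite: 0.100 × (1 − 0.22) × 0.53 = 0.04134
  banded iron formation: 0.113 × (1 − 0.91) × 0.62 = 0.0063054
  iron oxide copper-gold: 0.344 × (1 − 0.93) × 0.38 = 0.0091504
Normalizing constant Z = 0.019049 + 0.04134 + 0.0063054 + 0.0091504 = 0.075845.
P(laterite nickel | evidence) = 0.019049 / 0.075845 ≈ 0.251
P(pegmatite | evidence) = 0.04134 / 0.075845 ≈ 0.545
P(banded iron formation | evidence) = 0.0063054 / 0.075845 ≈ 0.083
P(iron oxide copper-gold | evidence) = 0.0091504 / 0.075845 ≈ 0.121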